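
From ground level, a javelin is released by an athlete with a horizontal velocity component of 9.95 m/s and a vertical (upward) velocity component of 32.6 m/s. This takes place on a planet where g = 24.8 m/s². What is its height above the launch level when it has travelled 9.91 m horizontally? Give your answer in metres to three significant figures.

Time to reach x = 9.91 m: t = x/vₓ = 9.91/9.950 = 0.9960 s.
Height: y = v_y0 t − ½ g t² = 32.60 × 0.9960 − 12.40 × 0.9960² = 32.47 − 12.30 = 20.17 m.

20.2 m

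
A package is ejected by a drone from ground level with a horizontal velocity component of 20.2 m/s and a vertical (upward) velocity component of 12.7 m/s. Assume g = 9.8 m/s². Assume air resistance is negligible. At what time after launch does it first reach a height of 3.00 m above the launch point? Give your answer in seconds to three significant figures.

Set y = v_y0 t − ½ g t² = 3.00: 4.900 t² − 12.70 t + 3.00 = 0.
Quadratic formula: t = (12.70 ± √102.49) / 9.80 = (12.70 ± 10.12) / 9.80 → t = 0.2629 s or 2.329 s.
The first (ascending) time is 0.2629 s.

0.263 s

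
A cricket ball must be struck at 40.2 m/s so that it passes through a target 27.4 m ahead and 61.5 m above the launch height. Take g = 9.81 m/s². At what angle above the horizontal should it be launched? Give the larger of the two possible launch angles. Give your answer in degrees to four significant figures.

83.57°

Trajectory: y = x tanθ − g x² (1 + tan²θ)/(2v₀²). With x = 27.4, y = 61.5, v₀ = 40.2, g = 9.81:
2.279 tan²θ − 27.4 tanθ + (63.78) = 0.
tanθ = [27.4 ± √(27.4² − 4 × 2.279 × (63.78))] / (2 × 2.279) = (27.4 ± 13.02) / 4.557, giving tanθ = 3.156 or 8.868.
θ = 72.42° or 83.57°; the larger is 83.57°.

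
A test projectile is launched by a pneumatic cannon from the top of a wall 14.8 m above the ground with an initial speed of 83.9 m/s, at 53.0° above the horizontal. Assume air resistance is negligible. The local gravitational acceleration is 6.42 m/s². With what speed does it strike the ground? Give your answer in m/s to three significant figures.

vₓ = 83.90 cos 53.0° = 50.49 m/s; v_y0 = 83.90 sin 53.0° = 67.01 m/s.
Vertical motion (up positive, ground at y = 0): 3.210 t² − (67.01) t − 14.8 = 0, so t = (67.01 + √(67.01² + 2·6.42·14.8)) / 6.42 = (67.01 + 68.41) / 6.42 = 21.09 s.
Vertical velocity at impact: v_y = v_y0 − g t = 67.01 − 6.42 × 21.09 = −68.41 m/s.
Speed: |v| = √(vₓ² + v_y²) = √(50.49² + 68.41²) = 85.02 m/s.

85.0 m/s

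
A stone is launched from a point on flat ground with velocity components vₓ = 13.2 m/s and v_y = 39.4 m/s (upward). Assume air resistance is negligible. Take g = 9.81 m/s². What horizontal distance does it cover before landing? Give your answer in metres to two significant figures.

Time aloft: T = 2 v_y0 / g = 2 × 39.40 / 9.81 = 8.033 s.
Horizontal distance R = vₓ T = 13.20 × 8.033 = 106.0 m.

110 m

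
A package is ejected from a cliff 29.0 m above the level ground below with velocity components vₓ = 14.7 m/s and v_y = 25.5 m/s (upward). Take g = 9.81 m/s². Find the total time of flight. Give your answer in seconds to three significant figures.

With up positive and y = 0 at the ground: y(t) = 29.0 + (25.50) t − 4.905 t². Setting y = 0 and taking the positive root: t = [25.50 + √(25.50² + 2·9.81·29.0)] / 9.81 = (25.50 + 34.92) / 9.81 = 6.159 s.

6.16 s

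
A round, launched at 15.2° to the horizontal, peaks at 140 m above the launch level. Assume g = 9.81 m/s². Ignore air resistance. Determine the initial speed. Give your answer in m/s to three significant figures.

At the peak v_y = 0, so v_y0 = √(2gH) = √(2 × 9.81 × 140) = 52.41 m/s.
v_y0 = v₀ sin θ ⇒ v₀ = 52.41 / sin 15.2° = 199.9 m/s.

200 m/s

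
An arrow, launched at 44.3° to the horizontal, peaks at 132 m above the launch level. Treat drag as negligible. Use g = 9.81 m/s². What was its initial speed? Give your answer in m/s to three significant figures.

At the peak v_y = 0, so v_y0 = √(2gH) = √(2 × 9.81 × 132) = 50.89 m/s.
v_y0 = v₀ sin θ ⇒ v₀ = 50.89 / sin 44.3° = 72.87 m/s.

72.9 m/s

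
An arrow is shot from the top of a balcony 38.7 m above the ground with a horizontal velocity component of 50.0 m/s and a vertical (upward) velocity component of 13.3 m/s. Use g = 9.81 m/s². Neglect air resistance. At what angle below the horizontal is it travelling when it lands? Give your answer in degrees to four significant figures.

With up positive and y = 0 at the ground: y(t) = 38.7 + (13.30) t − 4.905 t². Setting y = 0 and taking the positive root: t = [13.30 + √(13.30² + 2·9.81·38.7)] / 9.81 = (13.30 + 30.60) / 9.81 = 4.475 s.
At impact: v_y = v_y0 − g t = −30.60 m/s; vₓ = 50.00 m/s.
Angle below horizontal: arctan(|v_y|/vₓ) = arctan(30.60/50.00) = 31.46°.

31.46°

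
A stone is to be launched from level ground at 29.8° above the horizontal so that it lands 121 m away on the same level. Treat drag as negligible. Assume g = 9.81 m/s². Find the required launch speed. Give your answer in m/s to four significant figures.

Level-ground range: R = v₀² sin(2θ)/g, so v₀ = √(gR / sin 2θ).
v₀ = √(9.81 × 121 / sin 59.60°) = √(1187 / 0.8625) = √1376.2 = 37.10 m/s.

37.10 m/s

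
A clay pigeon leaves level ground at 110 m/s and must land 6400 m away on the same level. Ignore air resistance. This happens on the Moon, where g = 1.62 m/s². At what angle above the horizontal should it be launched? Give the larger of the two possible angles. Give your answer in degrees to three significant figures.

Level-ground range R = v₀² sin(2θ)/g ⇒ sin(2θ) = gR/v₀² = 1.62 × 6400 / 110² = 0.8569.
2θ = 58.97° or 180° − 58.97° = 121.0°, so θ = 29.48° or 60.52°.
The larger angle is 60.52°.

60.5°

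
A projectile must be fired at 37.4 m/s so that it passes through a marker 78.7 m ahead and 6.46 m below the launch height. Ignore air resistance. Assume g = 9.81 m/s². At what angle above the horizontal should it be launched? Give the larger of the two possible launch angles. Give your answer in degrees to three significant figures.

73.7°

Trajectory: y = x tanθ − g x² (1 + tan²θ)/(2v₀²). With x = 78.7, y = −6.46, v₀ = 37.4, g = 9.81:
21.72 tan²θ − 78.7 tanθ + (15.26) = 0.
tanθ = [78.7 ± √(78.7² − 4 × 21.72 × (15.26))] / (2 × 21.72) = (78.7 ± 69.77) / 43.44, giving tanθ = 0.2056 or 3.418.
θ = 11.62° or 73.69°; the larger is 73.69°.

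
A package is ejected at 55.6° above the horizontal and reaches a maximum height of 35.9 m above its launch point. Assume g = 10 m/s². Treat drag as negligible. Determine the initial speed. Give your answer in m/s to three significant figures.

At the peak v_y = 0, so v_y0 = √(2gH) = √(2 × 10.0 × 35.9) = 26.80 m/s.
v_y0 = v₀ sin θ ⇒ v₀ = 26.80 / sin 55.6° = 32.47 m/s.

32.5 m/s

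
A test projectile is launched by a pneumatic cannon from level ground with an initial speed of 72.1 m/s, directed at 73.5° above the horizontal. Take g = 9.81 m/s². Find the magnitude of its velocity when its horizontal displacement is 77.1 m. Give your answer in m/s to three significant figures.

38.2 m/s

Resolve: vₓ = 72.10 cos 73.5° = 20.48 m/s and v_y0 = 72.10 sin 73.5° = 69.13 m/s.
At x = 77.1 m, t = x/vₓ = 77.1/20.48 = 3.765 s.
Vertical velocity there: v_y = v_y0 − g t = 69.13 − 9.81 × 3.765 = 32.20 m/s.
Speed: √(vₓ² + v_y²) = √(20.48² + 32.20²) = 38.16 m/s.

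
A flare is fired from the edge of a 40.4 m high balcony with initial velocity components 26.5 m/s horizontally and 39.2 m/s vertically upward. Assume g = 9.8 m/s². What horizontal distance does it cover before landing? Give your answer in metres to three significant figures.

236 m

With up positive and y = 0 at the ground: y(t) = 40.4 + (39.20) t − 4.900 t². Setting y = 0 and taking the positive root: t = [39.20 + √(39.20² + 2·9.80·40.4)] / 9.80 = (39.20 + 48.25) / 9.80 = 8.924 s.
Horizontal distance: R = vₓ t = 26.50 × 8.924 = 236.5 m.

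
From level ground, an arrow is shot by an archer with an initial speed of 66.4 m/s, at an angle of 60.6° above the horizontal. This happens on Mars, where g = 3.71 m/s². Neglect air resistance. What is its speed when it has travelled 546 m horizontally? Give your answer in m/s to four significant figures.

32.88 m/s

Horizontal component vₓ = 66.40 cos 60.6° = 32.60 m/s; vertical v_y0 = 66.40 sin 60.6° = 57.85 m/s.
Time to reach x = 546 m: t = x/vₓ = 546/32.60 = 16.75 s.
Vertical velocity there: v_y = v_y0 − g t = 57.85 − 3.71 × 16.75 = −4.296 m/s.
Speed: √(vₓ² + v_y²) = √(32.60² + 4.296²) = 32.88 m/s.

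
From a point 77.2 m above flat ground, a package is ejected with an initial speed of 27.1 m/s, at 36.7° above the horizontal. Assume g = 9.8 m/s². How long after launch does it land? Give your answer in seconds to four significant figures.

5.952 s

vₓ = 27.10 cos 36.7° = 21.73 m/s; v_y0 = 27.10 sin 36.7° = 16.20 m/s.
The projectile lands when y = 77.2 + (16.20) t − ½·9.80·t² = 0. Positive root: t = (16.20 + √(16.20² + 2·9.80·77.2)) / 9.80 = (16.20 + 42.14) / 9.80 = 5.952 s.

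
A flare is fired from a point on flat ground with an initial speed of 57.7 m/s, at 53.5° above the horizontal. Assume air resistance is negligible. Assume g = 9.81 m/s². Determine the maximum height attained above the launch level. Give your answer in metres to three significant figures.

Horizontal component vₓ = 57.70 cos 53.5° = 34.32 m/s; vertical v_y0 = 57.70 sin 53.5° = 46.38 m/s.
Maximum height: H = v_y0² / (2g) = 46.38² / (2 × 9.81) = 109.7 m.

110 m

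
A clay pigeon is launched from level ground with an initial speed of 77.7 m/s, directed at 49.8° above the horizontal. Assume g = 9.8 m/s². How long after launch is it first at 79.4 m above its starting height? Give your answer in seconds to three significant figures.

Horizontal component vₓ = 77.70 cos 49.8° = 50.15 m/s; vertical v_y0 = 77.70 sin 49.8° = 59.35 m/s.
Require v_y0 t − ½ g t² = 79.4, i.e. 4.900 t² − 59.35 t + 79.4 = 0.
Quadratic formula: t = (59.35 ± √1965.8) / 9.80 = (59.35 ± 44.34) / 9.80 → t = 1.532 s or 10.58 s.
The first (ascending) time is 1.532 s.

1.53 s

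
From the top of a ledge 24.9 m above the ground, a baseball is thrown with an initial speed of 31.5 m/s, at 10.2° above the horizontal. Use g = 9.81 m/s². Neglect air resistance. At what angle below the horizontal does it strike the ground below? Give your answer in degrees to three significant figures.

Components: vₓ = 31.50 cos 10.2° = 31.00 m/s, v_y0 = 31.50 sin 10.2° = 5.578 m/s.
The projectile lands when y = 24.9 + (5.578) t − ½·9.81·t² = 0. Positive root: t = (5.578 + √(5.578² + 2·9.81·24.9)) / 9.81 = (5.578 + 22.80) / 9.81 = 2.892 s.
At impact: v_y = v_y0 − g t = −22.80 m/s; vₓ = 31.00 m/s.
Angle below horizontal: arctan(|v_y|/vₓ) = arctan(22.80/31.00) = 36.33°.

36.3°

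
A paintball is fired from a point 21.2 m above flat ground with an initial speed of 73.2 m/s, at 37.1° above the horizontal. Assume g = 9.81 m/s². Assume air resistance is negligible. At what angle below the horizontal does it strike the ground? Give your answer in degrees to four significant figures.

Horizontal component vₓ = 73.20 cos 37.1° = 58.38 m/s; vertical v_y0 = 73.20 sin 37.1° = 44.15 m/s.
The projectile lands when y = 21.2 + (44.15) t − ½·9.81·t² = 0. Positive root: t = (44.15 + √(44.15² + 2·9.81·21.2)) / 9.81 = (44.15 + 48.64) / 9.81 = 9.459 s.
At impact: v_y = v_y0 − g t = −48.64 m/s; vₓ = 58.38 m/s.
Angle below horizontal: arctan(|v_y|/vₓ) = arctan(48.64/58.38) = 39.80°.

39.80°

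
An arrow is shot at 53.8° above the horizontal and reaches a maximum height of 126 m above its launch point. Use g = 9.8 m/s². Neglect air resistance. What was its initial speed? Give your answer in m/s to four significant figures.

61.58 m/s

At the peak v_y = 0, so v_y0 = √(2gH) = √(2 × 9.80 × 126) = 49.70 m/s.
v_y0 = v₀ sin θ ⇒ v₀ = 49.70 / sin 53.8° = 61.58 m/s.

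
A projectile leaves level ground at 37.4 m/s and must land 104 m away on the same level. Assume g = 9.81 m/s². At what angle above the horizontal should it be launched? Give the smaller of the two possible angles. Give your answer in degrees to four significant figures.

From R = (v₀²/g) sin 2θ: sin 2θ = 9.81 × 104 / 1398.8 = 0.7294.
2θ = 46.84° or 180° − 46.84° = 133.2°, so θ = 23.42° or 66.58°.
The smaller angle is 23.42°.

23.42°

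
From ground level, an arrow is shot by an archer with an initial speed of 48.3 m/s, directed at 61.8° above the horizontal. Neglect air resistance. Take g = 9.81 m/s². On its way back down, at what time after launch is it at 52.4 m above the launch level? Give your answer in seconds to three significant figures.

Components: vₓ = 48.30 cos 61.8° = 22.82 m/s, v_y0 = 48.30 sin 61.8° = 42.57 m/s.
Height y(t) = 42.57 t − 4.905 t² = 52.4 gives 4.905 t² − 42.57 t + 52.4 = 0.
Quadratic formula: t = (42.57 ± √783.86) / 9.81 = (42.57 ± 28.00) / 9.81 → t = 1.485 s or 7.193 s.
The descending-branch root is 7.193 s.

7.19 s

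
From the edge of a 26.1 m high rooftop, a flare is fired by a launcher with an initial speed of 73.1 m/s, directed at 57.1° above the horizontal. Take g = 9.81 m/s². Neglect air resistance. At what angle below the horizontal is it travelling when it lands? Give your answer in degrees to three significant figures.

Horizontal component vₓ = 73.10 cos 57.1° = 39.71 m/s; vertical v_y0 = 73.10 sin 57.1° = 61.38 m/s.
Vertical motion (up positive, ground at y = 0): 4.905 t² − (61.38) t − 26.1 = 0, so t = (61.38 + √(61.38² + 2·9.81·26.1)) / 9.81 = (61.38 + 65.41) / 9.81 = 12.92 s.
At impact: v_y = v_y0 − g t = −65.41 m/s; vₓ = 39.71 m/s.
Angle below horizontal: arctan(|v_y|/vₓ) = arctan(65.41/39.71) = 58.74°.

58.7°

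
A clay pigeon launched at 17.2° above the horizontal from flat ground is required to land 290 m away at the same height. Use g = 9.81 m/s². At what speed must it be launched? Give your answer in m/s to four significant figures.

Level-ground range: R = v₀² sin(2θ)/g, so v₀ = √(gR / sin 2θ).
v₀ = √(9.81 × 290 / sin 34.40°) = √(2845 / 0.5650) = √5035.5 = 70.96 m/s.

70.96 m/s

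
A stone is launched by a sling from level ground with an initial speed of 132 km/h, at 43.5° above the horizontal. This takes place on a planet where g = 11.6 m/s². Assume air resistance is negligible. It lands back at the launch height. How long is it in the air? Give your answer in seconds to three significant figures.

4.35 s

Convert: 132 km/h = 132/3.6 = 36.67 m/s.
vₓ = 36.67 cos 43.5° = 26.60 m/s; v_y0 = 36.67 sin 43.5° = 25.24 m/s.
Landing at launch height ⇒ T = 2 v_y0 / g = 2 × 25.24 / 11.6 = 4.352 s.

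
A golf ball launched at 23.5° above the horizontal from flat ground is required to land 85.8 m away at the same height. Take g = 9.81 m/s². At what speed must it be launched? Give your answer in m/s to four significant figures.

33.92 m/s

From R = (v₀² / g) sin 2θ: v₀ = √(gR / sin 2θ).
v₀ = √(9.81 × 85.8 / sin 47.00°) = √(841.7 / 0.7314) = √1150.9 = 33.92 m/s.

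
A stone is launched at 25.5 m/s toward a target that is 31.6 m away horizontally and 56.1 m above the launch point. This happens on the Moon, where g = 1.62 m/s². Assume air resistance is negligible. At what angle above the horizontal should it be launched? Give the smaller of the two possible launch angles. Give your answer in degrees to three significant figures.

63.1°

Trajectory: y = x tanθ − g x² (1 + tan²θ)/(2v₀²). With x = 31.6, y = 56.1, v₀ = 25.5, g = 1.62:
1.244 tan²θ − 31.6 tanθ + (57.34) = 0.
tanθ = [31.6 ± √(31.6² − 4 × 1.244 × (57.34))] / (2 × 1.244) = (31.6 ± 26.71) / 2.488, giving tanθ = 1.967 or 23.44.
θ = 63.05° or 87.56°; the smaller is 63.05°.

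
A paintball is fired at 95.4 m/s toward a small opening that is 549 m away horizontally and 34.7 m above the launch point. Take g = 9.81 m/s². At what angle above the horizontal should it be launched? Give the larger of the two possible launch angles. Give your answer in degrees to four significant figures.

71.40°

Trajectory: y = x tanθ − g x² (1 + tan²θ)/(2v₀²). With x = 549, y = 34.7, v₀ = 95.4, g = 9.81:
162.4 tan²θ − 549 tanθ + (197.1) = 0.
tanθ = [549 ± √(549² − 4 × 162.4 × (197.1))] / (2 × 162.4) = (549 ± 416.3) / 324.9, giving tanθ = 0.4084 or 2.971.
θ = 22.22° or 71.40°; the larger is 71.40°.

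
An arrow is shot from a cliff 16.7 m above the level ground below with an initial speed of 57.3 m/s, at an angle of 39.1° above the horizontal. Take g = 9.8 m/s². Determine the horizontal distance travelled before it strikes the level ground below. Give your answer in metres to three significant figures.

347 m

Components: vₓ = 57.30 cos 39.1° = 44.47 m/s, v_y0 = 57.30 sin 39.1° = 36.14 m/s.
Vertical motion (up positive, ground at y = 0): 4.900 t² − (36.14) t − 16.7 = 0, so t = (36.14 + √(36.14² + 2·9.80·16.7)) / 9.80 = (36.14 + 40.41) / 9.80 = 7.811 s.
Horizontal distance: R = vₓ t = 44.47 × 7.811 = 347.4 m.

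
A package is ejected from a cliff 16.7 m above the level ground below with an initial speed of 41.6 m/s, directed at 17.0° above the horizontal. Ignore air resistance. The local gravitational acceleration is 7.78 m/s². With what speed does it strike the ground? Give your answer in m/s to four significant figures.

44.61 m/s

Components: vₓ = 41.60 cos 17.0° = 39.78 m/s, v_y0 = 41.60 sin 17.0° = 12.16 m/s.
The projectile lands when y = 16.7 + (12.16) t − ½·7.78·t² = 0. Positive root: t = (12.16 + √(12.16² + 2·7.78·16.7)) / 7.78 = (12.16 + 20.19) / 7.78 = 4.159 s.
Vertical velocity at impact: v_y = v_y0 − g t = 12.16 − 7.78 × 4.159 = −20.19 m/s.
Speed: |v| = √(vₓ² + v_y²) = √(39.78² + 20.19²) = 44.61 m/s.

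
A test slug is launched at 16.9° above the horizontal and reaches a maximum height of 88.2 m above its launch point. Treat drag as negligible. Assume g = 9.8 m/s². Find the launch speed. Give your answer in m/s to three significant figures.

At the peak v_y = 0, so v_y0 = √(2gH) = √(2 × 9.80 × 88.2) = 41.58 m/s.
v_y0 = v₀ sin θ ⇒ v₀ = 41.58 / sin 16.9° = 143.0 m/s.

143 m/s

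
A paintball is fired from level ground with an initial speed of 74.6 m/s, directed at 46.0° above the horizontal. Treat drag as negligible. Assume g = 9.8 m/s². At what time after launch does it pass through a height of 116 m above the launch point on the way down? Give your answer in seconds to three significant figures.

7.99 s

Horizontal component vₓ = 74.60 cos 46.0° = 51.82 m/s; vertical v_y0 = 74.60 sin 46.0° = 53.66 m/s.
Require v_y0 t − ½ g t² = 116, i.e. 4.900 t² − 53.66 t + 116 = 0.
t = [53.66 ± √(53.66² − 2·9.80·116)] / 9.80 = (53.66 ± 24.62) / 9.80, so t = 2.964 s or t = 7.988 s.
The descending-branch root is 7.988 s.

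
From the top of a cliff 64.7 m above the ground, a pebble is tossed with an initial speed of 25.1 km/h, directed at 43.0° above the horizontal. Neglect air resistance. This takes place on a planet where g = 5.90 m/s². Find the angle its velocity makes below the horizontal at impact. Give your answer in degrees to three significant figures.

79.7°

Convert: 25.1 km/h = 25.1/3.6 = 6.972 m/s.
Resolve: vₓ = 6.972 cos 43.0° = 5.099 m/s and v_y0 = 6.972 sin 43.0° = 4.755 m/s.
Vertical motion (up positive, ground at y = 0): 2.950 t² − (4.755) t − 64.7 = 0, so t = (4.755 + √(4.755² + 2·5.90·64.7)) / 5.90 = (4.755 + 28.04) / 5.90 = 5.558 s.
At impact: v_y = v_y0 − g t = −28.04 m/s; vₓ = 5.099 m/s.
Angle below horizontal: arctan(|v_y|/vₓ) = arctan(28.04/5.099) = 79.69°.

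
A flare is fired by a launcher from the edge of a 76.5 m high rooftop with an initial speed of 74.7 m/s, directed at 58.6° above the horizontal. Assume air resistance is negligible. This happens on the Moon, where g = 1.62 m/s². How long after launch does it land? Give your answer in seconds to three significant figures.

79.9 s

vₓ = 74.70 cos 58.6° = 38.92 m/s; v_y0 = 74.70 sin 58.6° = 63.76 m/s.
The projectile lands when y = 76.5 + (63.76) t − ½·1.62·t² = 0. Positive root: t = (63.76 + √(63.76² + 2·1.62·76.5)) / 1.62 = (63.76 + 65.68) / 1.62 = 79.90 s.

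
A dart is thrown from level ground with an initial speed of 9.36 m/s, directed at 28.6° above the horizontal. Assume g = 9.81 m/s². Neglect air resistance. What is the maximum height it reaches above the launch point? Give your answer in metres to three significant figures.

1.02 m

Components: vₓ = 9.360 cos 28.6° = 8.218 m/s, v_y0 = 9.360 sin 28.6° = 4.481 m/s.
Peak height H = v_y0² / (2g) = 20.075 / 19.62 = 1.023 m.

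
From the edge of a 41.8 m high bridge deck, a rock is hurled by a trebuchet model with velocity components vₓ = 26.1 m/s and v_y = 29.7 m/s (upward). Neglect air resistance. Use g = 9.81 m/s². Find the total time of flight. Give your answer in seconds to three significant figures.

7.23 s

Vertical motion (up positive, ground at y = 0): 4.905 t² − (29.70) t − 41.8 = 0, so t = (29.70 + √(29.70² + 2·9.81·41.8)) / 9.81 = (29.70 + 41.26) / 9.81 = 7.233 s.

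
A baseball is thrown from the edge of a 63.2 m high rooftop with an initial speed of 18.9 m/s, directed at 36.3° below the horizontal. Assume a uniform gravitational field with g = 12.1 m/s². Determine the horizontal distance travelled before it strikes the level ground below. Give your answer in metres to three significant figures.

37.1 m

Components: vₓ = 18.90 cos 36.3° = 15.23 m/s, v_y0 = −11.19 m/s (downward).
Vertical motion (up positive, ground at y = 0): 6.050 t² − (−11.19) t − 63.2 = 0, so t = (−11.19 + √(11.19² + 2·12.1·63.2)) / 12.1 = (−11.19 + 40.68) / 12.1 = 2.437 s.
Horizontal distance: R = vₓ t = 15.23 × 2.437 = 37.12 m.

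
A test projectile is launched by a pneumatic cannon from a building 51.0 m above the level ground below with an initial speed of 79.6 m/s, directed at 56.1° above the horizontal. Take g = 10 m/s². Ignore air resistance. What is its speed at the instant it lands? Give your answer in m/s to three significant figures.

Components: vₓ = 79.60 cos 56.1° = 44.40 m/s, v_y0 = 79.60 sin 56.1° = 66.07 m/s.
The projectile lands when y = 51.0 + (66.07) t − ½·10.0·t² = 0. Positive root: t = (66.07 + √(66.07² + 2·10.0·51.0)) / 10.0 = (66.07 + 73.38) / 10.0 = 13.95 s.
Vertical velocity at impact: v_y = v_y0 − g t = 66.07 − 10.0 × 13.95 = −73.38 m/s.
Speed: |v| = √(vₓ² + v_y²) = √(44.40² + 73.38²) = 85.77 m/s.

85.8 m/s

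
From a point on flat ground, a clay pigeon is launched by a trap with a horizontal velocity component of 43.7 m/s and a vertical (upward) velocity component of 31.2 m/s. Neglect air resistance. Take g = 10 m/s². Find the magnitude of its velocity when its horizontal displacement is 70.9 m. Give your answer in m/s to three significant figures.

At x = 70.9 m, t = x/vₓ = 70.9/43.70 = 1.622 s.
Vertical velocity there: v_y = v_y0 − g t = 31.20 − 10.0 × 1.622 = 14.98 m/s.
Speed: √(vₓ² + v_y²) = √(43.70² + 14.98²) = 46.19 m/s.

46.2 m/s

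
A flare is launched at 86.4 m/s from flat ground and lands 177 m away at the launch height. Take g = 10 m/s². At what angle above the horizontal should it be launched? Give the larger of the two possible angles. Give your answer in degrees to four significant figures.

R = v₀² sin 2θ / g gives sin 2θ = gR/v₀² = 10.0·177/86.4² = 0.2371.
2θ = 13.72° or 180° − 13.72° = 166.3°, so θ = 6.858° or 83.14°.
The larger angle is 83.14°.

83.14°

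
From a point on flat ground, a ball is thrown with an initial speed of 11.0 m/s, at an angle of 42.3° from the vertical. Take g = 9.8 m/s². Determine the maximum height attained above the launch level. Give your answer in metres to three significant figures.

Resolve: vₓ = 11.00 sin 42.3° = 7.403 m/s and v_y0 = 11.00 cos 42.3° = 8.136 m/s.
Maximum height: H = v_y0² / (2g) = 8.136² / (2 × 9.80) = 3.377 m.

3.38 m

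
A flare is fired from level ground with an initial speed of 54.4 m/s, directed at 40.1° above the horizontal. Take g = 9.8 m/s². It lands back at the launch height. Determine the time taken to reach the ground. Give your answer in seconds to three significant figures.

7.15 s

Components: vₓ = 54.40 cos 40.1° = 41.61 m/s, v_y0 = 54.40 sin 40.1° = 35.04 m/s.
Landing at launch height ⇒ T = 2 v_y0 / g = 2 × 35.04 / 9.80 = 7.151 s.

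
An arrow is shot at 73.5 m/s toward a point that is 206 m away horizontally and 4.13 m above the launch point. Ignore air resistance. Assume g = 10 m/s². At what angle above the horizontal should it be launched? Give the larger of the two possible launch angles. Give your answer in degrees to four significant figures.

78.74°

Trajectory: y = x tanθ − g x² (1 + tan²θ)/(2v₀²). With x = 206, y = 4.13, v₀ = 73.5, g = 10.0:
39.28 tan²θ − 206 tanθ + (43.41) = 0.
tanθ = [206 ± √(206² − 4 × 39.28 × (43.41))] / (2 × 39.28) = (206 ± 188.7) / 78.55, giving tanθ = 0.2199 or 5.025.
θ = 12.40° or 78.74°; the larger is 78.74°.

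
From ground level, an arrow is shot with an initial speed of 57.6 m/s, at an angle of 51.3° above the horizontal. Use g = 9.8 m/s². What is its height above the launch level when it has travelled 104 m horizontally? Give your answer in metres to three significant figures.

89.0 m

Horizontal component vₓ = 57.60 cos 51.3° = 36.01 m/s; vertical v_y0 = 57.60 sin 51.3° = 44.95 m/s.
Time to reach x = 104 m: t = x/vₓ = 104/36.01 = 2.888 s.
Height: y = v_y0 t − ½ g t² = 44.95 × 2.888 − 4.900 × 2.888² = 129.8 − 40.86 = 88.95 m.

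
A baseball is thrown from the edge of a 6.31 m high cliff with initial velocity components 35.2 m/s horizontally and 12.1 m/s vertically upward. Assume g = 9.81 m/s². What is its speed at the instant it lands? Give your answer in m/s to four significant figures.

Vertical motion (up positive, ground at y = 0): 4.905 t² − (12.10) t − 6.31 = 0, so t = (12.10 + √(12.10² + 2·9.81·6.31)) / 9.81 = (12.10 + 16.44) / 9.81 = 2.909 s.
Vertical velocity at impact: v_y = v_y0 − g t = 12.10 − 9.81 × 2.909 = −16.44 m/s.
Speed: |v| = √(vₓ² + v_y²) = √(35.20² + 16.44²) = 38.85 m/s.

38.85 m/s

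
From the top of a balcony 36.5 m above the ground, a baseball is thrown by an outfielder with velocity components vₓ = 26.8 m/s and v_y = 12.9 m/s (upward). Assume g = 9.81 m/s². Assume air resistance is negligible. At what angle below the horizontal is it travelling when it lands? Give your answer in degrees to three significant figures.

47.9°

With up positive and y = 0 at the ground: y(t) = 36.5 + (12.90) t − 4.905 t². Setting y = 0 and taking the positive root: t = [12.90 + √(12.90² + 2·9.81·36.5)] / 9.81 = (12.90 + 29.71) / 9.81 = 4.343 s.
At impact: v_y = v_y0 − g t = −29.71 m/s; vₓ = 26.80 m/s.
Angle below horizontal: arctan(|v_y|/vₓ) = arctan(29.71/26.80) = 47.95°.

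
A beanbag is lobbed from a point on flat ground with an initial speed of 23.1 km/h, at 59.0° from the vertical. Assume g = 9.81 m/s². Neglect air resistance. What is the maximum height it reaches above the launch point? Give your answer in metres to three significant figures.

Convert: 23.1 km/h = 23.1/3.6 = 6.417 m/s.
Components: vₓ = 6.417 sin 59.0° = 5.500 m/s, v_y0 = 6.417 cos 59.0° = 3.305 m/s.
Peak height H = v_y0² / (2g) = 10.922 / 19.62 = 0.5567 m.

0.557 m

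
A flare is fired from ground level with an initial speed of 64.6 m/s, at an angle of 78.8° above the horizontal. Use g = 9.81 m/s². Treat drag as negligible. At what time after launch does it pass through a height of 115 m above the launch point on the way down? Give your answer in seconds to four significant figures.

Resolve: vₓ = 64.60 cos 78.8° = 12.55 m/s and v_y0 = 64.60 sin 78.8° = 63.37 m/s.
Require v_y0 t − ½ g t² = 115, i.e. 4.905 t² − 63.37 t + 115 = 0.
t = [63.37 ± √(63.37² − 2·9.81·115)] / 9.81 = (63.37 ± 41.95) / 9.81, so t = 2.184 s or t = 10.74 s.
The descending-branch root is 10.74 s.

10.74 s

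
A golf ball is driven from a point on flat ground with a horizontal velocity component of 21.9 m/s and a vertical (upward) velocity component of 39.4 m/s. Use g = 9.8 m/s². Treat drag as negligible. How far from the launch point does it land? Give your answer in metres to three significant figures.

176 m

Time aloft: T = 2 v_y0 / g = 2 × 39.40 / 9.80 = 8.041 s.
Range: R = vₓ T = 21.90 × 8.041 = 176.1 m.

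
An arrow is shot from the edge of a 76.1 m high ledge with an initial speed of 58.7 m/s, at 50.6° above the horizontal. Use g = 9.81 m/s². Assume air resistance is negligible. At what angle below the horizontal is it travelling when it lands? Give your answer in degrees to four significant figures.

Components: vₓ = 58.70 cos 50.6° = 37.26 m/s, v_y0 = 58.70 sin 50.6° = 45.36 m/s.
With up positive and y = 0 at the ground: y(t) = 76.1 + (45.36) t − 4.905 t². Setting y = 0 and taking the positive root: t = [45.36 + √(45.36² + 2·9.81·76.1)] / 9.81 = (45.36 + 59.59) / 9.81 = 10.70 s.
At impact: v_y = v_y0 − g t = −59.59 m/s; vₓ = 37.26 m/s.
Angle below horizontal: arctan(|v_y|/vₓ) = arctan(59.59/37.26) = 57.98°.

57.98°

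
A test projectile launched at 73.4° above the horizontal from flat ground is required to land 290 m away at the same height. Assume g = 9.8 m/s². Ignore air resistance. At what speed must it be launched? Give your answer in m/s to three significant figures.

72.0 m/s

From R = (v₀² / g) sin 2θ: v₀ = √(gR / sin 2θ).
v₀ = √(9.80 × 290 / sin 146.8°) = √(2842 / 0.5476) = √5190.3 = 72.04 m/s.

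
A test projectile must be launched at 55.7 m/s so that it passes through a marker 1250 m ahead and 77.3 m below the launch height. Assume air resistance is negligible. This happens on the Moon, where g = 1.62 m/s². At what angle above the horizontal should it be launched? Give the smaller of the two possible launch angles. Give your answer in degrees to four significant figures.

16.30°

Trajectory: y = x tanθ − g x² (1 + tan²θ)/(2v₀²). With x = 1250, y = −77.3, v₀ = 55.7, g = 1.62:
407.9 tan²θ − 1250 tanθ + (330.6) = 0.
tanθ = [1250 ± √(1250² − 4 × 407.9 × (330.6))] / (2 × 407.9) = (1250 ± 1011) / 815.9, giving tanθ = 0.2924 or 2.772.
θ = 16.30° or 70.16°; the smaller is 16.30°.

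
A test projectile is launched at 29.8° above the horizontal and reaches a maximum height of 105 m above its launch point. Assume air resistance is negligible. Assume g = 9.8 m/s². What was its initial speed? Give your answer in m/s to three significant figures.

91.3 m/s

At the peak v_y = 0, so v_y0 = √(2gH) = √(2 × 9.80 × 105) = 45.37 m/s.
v_y0 = v₀ sin θ ⇒ v₀ = 45.37 / sin 29.8° = 91.28 m/s.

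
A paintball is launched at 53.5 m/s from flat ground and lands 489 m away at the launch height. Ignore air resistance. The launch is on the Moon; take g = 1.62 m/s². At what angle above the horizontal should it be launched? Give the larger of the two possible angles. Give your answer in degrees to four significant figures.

From R = (v₀²/g) sin 2θ: sin 2θ = 1.62 × 489 / 2862.2 = 0.2768.
2θ = 16.07° or 180° − 16.07° = 163.9°, so θ = 8.034° or 81.97°.
The larger angle is 81.97°.

81.97°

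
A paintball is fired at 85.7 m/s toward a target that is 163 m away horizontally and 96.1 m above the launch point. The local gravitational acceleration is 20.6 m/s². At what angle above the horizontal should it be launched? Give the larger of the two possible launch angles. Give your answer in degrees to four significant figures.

73.07°

Trajectory: y = x tanθ − g x² (1 + tan²θ)/(2v₀²). With x = 163, y = 96.1, v₀ = 85.7, g = 20.6:
37.26 tan²θ − 163 tanθ + (133.4) = 0.
tanθ = [163 ± √(163² − 4 × 37.26 × (133.4))] / (2 × 37.26) = (163 ± 81.81) / 74.52, giving tanθ = 1.090 or 3.285.
θ = 47.45° or 73.07°; the larger is 73.07°.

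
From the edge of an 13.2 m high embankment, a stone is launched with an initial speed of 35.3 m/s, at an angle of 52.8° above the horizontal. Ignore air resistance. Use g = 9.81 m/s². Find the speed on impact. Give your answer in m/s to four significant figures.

38.80 m/s

Resolve: vₓ = 35.30 cos 52.8° = 21.34 m/s and v_y0 = 35.30 sin 52.8° = 28.12 m/s.
Vertical motion (up positive, ground at y = 0): 4.905 t² − (28.12) t − 13.2 = 0, so t = (28.12 + √(28.12² + 2·9.81·13.2)) / 9.81 = (28.12 + 32.40) / 9.81 = 6.169 s.
Vertical velocity at impact: v_y = v_y0 − g t = 28.12 − 9.81 × 6.169 = −32.40 m/s.
Speed: |v| = √(vₓ² + v_y²) = √(21.34² + 32.40²) = 38.80 m/s.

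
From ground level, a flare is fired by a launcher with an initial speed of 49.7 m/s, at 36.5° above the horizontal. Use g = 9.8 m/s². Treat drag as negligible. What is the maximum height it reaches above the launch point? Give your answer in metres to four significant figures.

Horizontal component vₓ = 49.70 cos 36.5° = 39.95 m/s; vertical v_y0 = 49.70 sin 36.5° = 29.56 m/s.
Maximum height: H = v_y0² / (2g) = 29.56² / (2 × 9.80) = 44.59 m.

44.59 m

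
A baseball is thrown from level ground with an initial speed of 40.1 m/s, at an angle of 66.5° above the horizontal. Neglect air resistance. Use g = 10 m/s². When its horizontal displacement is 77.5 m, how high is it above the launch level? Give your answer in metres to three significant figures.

Resolve: vₓ = 40.10 cos 66.5° = 15.99 m/s and v_y0 = 40.10 sin 66.5° = 36.77 m/s.
Time to reach x = 77.5 m: t = x/vₓ = 77.5/15.99 = 4.847 s.
Height: y = v_y0 t − ½ g t² = 36.77 × 4.847 − 5.000 × 4.847² = 178.2 − 117.5 = 60.78 m.

60.8 m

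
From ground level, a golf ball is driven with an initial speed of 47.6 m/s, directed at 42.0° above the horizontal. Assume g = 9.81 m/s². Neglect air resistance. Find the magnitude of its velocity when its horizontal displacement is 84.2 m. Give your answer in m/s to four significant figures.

36.38 m/s

Components: vₓ = 47.60 cos 42.0° = 35.37 m/s, v_y0 = 47.60 sin 42.0° = 31.85 m/s.
At x = 84.2 m, t = x/vₓ = 84.2/35.37 = 2.380 s.
Vertical velocity there: v_y = v_y0 − g t = 31.85 − 9.81 × 2.380 = 8.500 m/s.
Speed: √(vₓ² + v_y²) = √(35.37² + 8.500²) = 36.38 m/s.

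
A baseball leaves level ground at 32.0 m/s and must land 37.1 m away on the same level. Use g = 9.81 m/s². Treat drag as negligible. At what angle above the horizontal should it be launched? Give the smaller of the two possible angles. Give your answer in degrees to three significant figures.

10.4°

Level-ground range R = v₀² sin(2θ)/g ⇒ sin(2θ) = gR/v₀² = 9.81 × 37.1 / 32.0² = 0.3554.
2θ = 20.82° or 180° − 20.82° = 159.2°, so θ = 10.41° or 79.59°.
The smaller angle is 10.41°.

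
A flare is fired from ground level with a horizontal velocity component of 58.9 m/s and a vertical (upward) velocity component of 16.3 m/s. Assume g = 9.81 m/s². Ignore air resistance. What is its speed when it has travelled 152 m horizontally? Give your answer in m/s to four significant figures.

x = vₓ t ⇒ t = 152/58.90 = 2.581 s.
Vertical velocity there: v_y = v_y0 − g t = 16.30 − 9.81 × 2.581 = −9.016 m/s.
Speed: √(vₓ² + v_y²) = √(58.90² + 9.016²) = 59.59 m/s.

59.59 m/s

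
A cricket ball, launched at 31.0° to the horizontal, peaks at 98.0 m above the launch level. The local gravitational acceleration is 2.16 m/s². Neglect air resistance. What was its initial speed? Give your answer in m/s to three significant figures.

39.9 m/s

At the peak v_y = 0, so v_y0 = √(2gH) = √(2 × 2.16 × 98.0) = 20.58 m/s.
v_y0 = v₀ sin θ ⇒ v₀ = 20.58 / sin 31.0° = 39.95 m/s.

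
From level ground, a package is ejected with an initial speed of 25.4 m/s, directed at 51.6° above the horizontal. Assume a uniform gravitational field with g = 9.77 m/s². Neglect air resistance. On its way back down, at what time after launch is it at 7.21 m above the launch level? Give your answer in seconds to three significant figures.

Resolve: vₓ = 25.40 cos 51.6° = 15.78 m/s and v_y0 = 25.40 sin 51.6° = 19.91 m/s.
Set y = v_y0 t − ½ g t² = 7.21: 4.885 t² − 19.91 t + 7.21 = 0.
Quadratic formula: t = (19.91 ± √255.36) / 9.77 = (19.91 ± 15.98) / 9.77 → t = 0.4018 s or 3.673 s.
The descending-branch root is 3.673 s.

3.67 s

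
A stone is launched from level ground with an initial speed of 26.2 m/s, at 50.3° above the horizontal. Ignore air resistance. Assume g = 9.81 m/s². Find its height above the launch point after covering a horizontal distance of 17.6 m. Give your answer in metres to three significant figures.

15.8 m

Resolve: vₓ = 26.20 cos 50.3° = 16.74 m/s and v_y0 = 26.20 sin 50.3° = 20.16 m/s.
At x = 17.6 m, t = x/vₓ = 17.6/16.74 = 1.052 s.
Height: y = v_y0 t − ½ g t² = 20.16 × 1.052 − 4.905 × 1.052² = 21.20 − 5.425 = 15.77 m.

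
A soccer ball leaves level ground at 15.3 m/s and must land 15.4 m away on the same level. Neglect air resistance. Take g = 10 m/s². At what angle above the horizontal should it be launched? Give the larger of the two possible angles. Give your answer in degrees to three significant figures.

From R = (v₀²/g) sin 2θ: sin 2θ = 10.0 × 15.4 / 234.09 = 0.6579.
2θ = 41.14° or 180° − 41.14° = 138.9°, so θ = 20.57° or 69.43°.
The larger angle is 69.43°.

69.4°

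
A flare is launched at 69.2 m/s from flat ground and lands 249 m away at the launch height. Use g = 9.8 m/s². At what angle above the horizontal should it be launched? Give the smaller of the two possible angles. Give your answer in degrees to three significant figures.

15.3°

Level-ground range R = v₀² sin(2θ)/g ⇒ sin(2θ) = gR/v₀² = 9.80 × 249 / 69.2² = 0.5096.
2θ = 30.64° or 180° − 30.64° = 149.4°, so θ = 15.32° or 74.68°.
The smaller angle is 15.32°.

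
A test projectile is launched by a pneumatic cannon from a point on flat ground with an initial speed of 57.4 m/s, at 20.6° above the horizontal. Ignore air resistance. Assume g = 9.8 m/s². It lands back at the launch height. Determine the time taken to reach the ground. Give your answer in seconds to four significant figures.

4.122 s

Horizontal component vₓ = 57.40 cos 20.6° = 53.73 m/s; vertical v_y0 = 57.40 sin 20.6° = 20.20 m/s.
It returns to y = 0 when t = 2 v_y0 / g = 2(20.20)/9.80 = 4.122 s.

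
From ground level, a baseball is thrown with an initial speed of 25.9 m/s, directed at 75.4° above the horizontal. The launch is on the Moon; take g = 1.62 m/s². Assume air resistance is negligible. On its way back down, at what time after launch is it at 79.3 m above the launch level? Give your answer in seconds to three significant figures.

Horizontal component vₓ = 25.90 cos 75.4° = 6.529 m/s; vertical v_y0 = 25.90 sin 75.4° = 25.06 m/s.
Height y(t) = 25.06 t − 0.8100 t² = 79.3 gives 0.8100 t² − 25.06 t + 79.3 = 0.
Quadratic formula: t = (25.06 ± √371.26) / 1.62 = (25.06 ± 19.27) / 1.62 → t = 3.578 s or 27.37 s.
The descending-branch root is 27.37 s.

27.4 s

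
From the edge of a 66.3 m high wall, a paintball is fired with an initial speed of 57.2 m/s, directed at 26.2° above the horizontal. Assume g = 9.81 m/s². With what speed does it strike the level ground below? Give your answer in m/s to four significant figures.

vₓ = 57.20 cos 26.2° = 51.32 m/s; v_y0 = 57.20 sin 26.2° = 25.25 m/s.
Vertical motion (up positive, ground at y = 0): 4.905 t² − (25.25) t − 66.3 = 0, so t = (25.25 + √(25.25² + 2·9.81·66.3)) / 9.81 = (25.25 + 44.03) / 9.81 = 7.063 s.
Vertical velocity at impact: v_y = v_y0 − g t = 25.25 − 9.81 × 7.063 = −44.03 m/s.
Speed: |v| = √(vₓ² + v_y²) = √(51.32² + 44.03²) = 67.62 m/s.

67.62 m/s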